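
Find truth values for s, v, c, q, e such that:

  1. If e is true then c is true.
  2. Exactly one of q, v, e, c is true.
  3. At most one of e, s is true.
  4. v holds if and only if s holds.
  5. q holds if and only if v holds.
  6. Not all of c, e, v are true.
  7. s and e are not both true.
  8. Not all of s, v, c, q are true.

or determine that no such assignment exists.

s=F, v=F, c=T, q=F, e=F

  (1) e=F ⇒ c: vacuous ✓
  (2) {q, v, e, c}: 1 true — exactly one ✓
  (3) {e, s}: 0 true — at most one ✓
  (4) v=F, s=F — same ✓
  (5) q=F, v=F — same ✓
  (6) {c, e, v}: 1/3 true — not all ✓
  (7) s=F, e=F — not both ✓
  (8) {s, v, c, q}: 1/4 true — not all ✓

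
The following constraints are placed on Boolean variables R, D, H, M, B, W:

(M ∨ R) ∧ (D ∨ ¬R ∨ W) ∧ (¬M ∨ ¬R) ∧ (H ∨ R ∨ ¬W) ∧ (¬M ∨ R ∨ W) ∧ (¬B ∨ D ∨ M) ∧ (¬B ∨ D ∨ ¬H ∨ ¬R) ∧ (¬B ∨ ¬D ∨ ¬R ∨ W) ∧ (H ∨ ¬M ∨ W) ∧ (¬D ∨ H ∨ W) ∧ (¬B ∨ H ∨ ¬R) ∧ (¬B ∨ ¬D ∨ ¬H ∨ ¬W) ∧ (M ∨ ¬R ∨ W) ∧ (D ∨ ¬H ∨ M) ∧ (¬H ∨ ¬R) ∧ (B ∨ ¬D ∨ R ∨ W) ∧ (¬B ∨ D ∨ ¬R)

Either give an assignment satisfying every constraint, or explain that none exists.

R = True, D = True, H = False, M = False, B = False, W = True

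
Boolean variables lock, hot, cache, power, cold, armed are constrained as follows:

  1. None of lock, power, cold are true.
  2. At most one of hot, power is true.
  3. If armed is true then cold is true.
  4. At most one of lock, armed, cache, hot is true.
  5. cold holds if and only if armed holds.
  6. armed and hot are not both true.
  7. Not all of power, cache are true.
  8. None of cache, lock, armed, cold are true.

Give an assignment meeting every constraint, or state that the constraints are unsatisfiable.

lock=F; hot=T; cache=F; power=F; cold=F; armed=F

  (1) {lock, power, cold}: 0 true — none ✓
  (2) {hot, power}: 1 true — at most one ✓
  (3) armed=F ⇒ cold: vacuous ✓
  (4) {lock, armed, cache, hot}: 1 true — at most one ✓
  (5) cold=F, armed=F — same ✓
  (6) armed=F, hot=T — not both ✓
  (7) {power, cache}: 0/2 true — not all ✓
  (8) {cache, lock, armed, cold}: 0 true — none ✓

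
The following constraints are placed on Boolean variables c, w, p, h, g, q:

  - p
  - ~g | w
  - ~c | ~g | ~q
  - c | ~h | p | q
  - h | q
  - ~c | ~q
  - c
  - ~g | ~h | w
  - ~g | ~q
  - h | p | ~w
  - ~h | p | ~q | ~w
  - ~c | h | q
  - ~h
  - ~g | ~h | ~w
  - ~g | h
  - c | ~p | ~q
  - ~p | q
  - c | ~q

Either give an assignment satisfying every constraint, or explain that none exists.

Case c = True:
  (p) forces p = True.
  (~c | ~q) forces q = False.
  Clause (~p | q) is falsified — contradiction.
Case c = False:
  Clause (c) is falsified — contradiction.
Both cases fail, so the formula is unsatisfiable.

UNSATISFIABLE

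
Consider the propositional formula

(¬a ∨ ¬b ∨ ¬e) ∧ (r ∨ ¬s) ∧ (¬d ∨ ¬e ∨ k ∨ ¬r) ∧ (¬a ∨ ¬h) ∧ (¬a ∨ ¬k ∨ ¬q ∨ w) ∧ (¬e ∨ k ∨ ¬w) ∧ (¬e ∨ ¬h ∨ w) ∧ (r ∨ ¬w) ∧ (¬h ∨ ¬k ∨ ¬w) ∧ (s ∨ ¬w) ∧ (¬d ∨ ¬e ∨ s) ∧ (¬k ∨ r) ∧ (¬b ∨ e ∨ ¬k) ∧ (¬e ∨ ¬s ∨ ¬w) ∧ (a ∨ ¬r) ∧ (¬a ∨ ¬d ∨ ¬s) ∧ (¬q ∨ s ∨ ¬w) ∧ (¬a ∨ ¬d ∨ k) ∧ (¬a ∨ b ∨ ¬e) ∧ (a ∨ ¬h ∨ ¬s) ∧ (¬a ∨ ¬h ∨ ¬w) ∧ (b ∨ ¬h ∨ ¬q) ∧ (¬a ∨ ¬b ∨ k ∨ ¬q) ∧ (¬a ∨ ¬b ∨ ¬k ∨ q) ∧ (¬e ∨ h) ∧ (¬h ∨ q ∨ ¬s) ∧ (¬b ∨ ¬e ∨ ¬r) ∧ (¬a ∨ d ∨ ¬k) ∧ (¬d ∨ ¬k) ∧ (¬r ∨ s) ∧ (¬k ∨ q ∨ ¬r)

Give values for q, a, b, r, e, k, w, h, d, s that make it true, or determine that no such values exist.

Set q = True.
Set a = False.
  then (a ∨ ¬r) forces r = False.
  then (r ∨ ¬s) forces s = False.
  then (r ∨ ¬w) forces w = False.
  then (¬k ∨ r) forces k = False.
Set b = True.
Try e = True:
  (¬e ∨ ¬h ∨ w) forces h = False.
  clause (¬e ∨ h) is falsified — backtrack.
So e = False.
Set h = True.
Set d = False.
All clauses satisfied.

q = True; a = False; b = True; r = False; e = False; k = False; w = False; h = True; d = False; s = False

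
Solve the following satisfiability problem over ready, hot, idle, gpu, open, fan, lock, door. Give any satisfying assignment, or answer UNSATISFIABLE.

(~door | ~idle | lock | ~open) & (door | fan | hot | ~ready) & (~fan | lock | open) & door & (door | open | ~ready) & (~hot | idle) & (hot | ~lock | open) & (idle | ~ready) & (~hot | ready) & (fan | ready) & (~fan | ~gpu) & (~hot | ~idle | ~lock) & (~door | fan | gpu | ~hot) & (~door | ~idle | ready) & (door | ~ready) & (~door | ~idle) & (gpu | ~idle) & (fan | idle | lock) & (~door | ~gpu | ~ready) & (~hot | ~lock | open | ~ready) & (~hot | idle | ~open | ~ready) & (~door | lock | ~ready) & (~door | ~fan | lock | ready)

Unit clause (door) forces door = True.
In (~door | ~idle) only ~idle is left, so idle = False.
In (~hot | idle) only ~hot is left, so hot = False.
In (idle | ~ready) only ~ready is left, so ready = False.
In (fan | ready) only fan is left, so fan = True.
In (~fan | ~gpu) only ~gpu is left, so gpu = False.
In (~door | ~fan | lock | ready) only lock is left, so lock = True.
In (hot | ~lock | open) only open is left, so open = True.
All clauses satisfied.

ready: False; hot: False; idle: False; gpu: False; open: True; fan: True; lock: True; door: True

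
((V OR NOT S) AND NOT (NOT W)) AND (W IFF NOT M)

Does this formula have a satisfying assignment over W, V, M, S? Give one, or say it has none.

W = True; V = True; M = False; S = False

  (V OR NOT S) AND NOT (NOT W) = True
    V OR NOT S = True
      NOT S = True
    NOT (NOT W) = True
      NOT W = False
  W IFF NOT M = True
    NOT M = True
Both conjuncts True, so the formula holds.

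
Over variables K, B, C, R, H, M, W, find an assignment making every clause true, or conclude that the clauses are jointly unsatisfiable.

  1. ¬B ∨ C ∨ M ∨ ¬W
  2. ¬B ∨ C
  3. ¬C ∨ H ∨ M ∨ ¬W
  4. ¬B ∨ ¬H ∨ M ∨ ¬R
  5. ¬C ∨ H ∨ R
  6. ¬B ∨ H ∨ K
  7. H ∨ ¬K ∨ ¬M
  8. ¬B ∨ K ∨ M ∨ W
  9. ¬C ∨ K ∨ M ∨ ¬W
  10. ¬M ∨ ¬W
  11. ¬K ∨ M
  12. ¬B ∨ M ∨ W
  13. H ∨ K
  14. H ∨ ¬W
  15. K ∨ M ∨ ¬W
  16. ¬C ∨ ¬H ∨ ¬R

K = False; B = False; C = False; R = False; H = True; M = True; W = False

Set K = False.
  then (H ∨ K) forces H = True.
Set B = False.
Set C = False.
Set R = False.
Set M = True.
  then (¬M ∨ ¬W) forces W = False.
All clauses satisfied.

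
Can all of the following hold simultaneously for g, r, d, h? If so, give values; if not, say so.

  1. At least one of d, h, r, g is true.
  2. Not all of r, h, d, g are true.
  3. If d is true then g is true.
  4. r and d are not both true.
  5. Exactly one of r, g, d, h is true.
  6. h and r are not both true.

g=F, r=T, d=F, h=F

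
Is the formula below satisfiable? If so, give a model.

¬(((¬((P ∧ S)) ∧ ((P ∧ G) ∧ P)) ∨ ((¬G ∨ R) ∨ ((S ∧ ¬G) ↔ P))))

S: True, G: True, P: True, R: False

  ¬(((¬((P ∧ S)) ∧ ((P ∧ G) ∧ P)) ∨ ((¬G ∨ R) ∨ ((S ∧ ¬G) ↔ P)))) = True
    (¬((P ∧ S)) ∧ ((P ∧ G) ∧ P)) ∨ ((¬G ∨ R) ∨ ((S ∧ ¬G) ↔ P)) = False
      ¬((P ∧ S)) ∧ ((P ∧ G) ∧ P) = False
        ¬((P ∧ S)) = False
          P ∧ S = True
        (P ∧ G) ∧ P = True
          P ∧ G = True
      (¬G ∨ R) ∨ ((S ∧ ¬G) ↔ P) = False
        ¬G ∨ R = False
          ¬G = False
        (S ∧ ¬G) ↔ P = False
          S ∧ ¬G = False
            ¬G = False
The formula evaluates to True.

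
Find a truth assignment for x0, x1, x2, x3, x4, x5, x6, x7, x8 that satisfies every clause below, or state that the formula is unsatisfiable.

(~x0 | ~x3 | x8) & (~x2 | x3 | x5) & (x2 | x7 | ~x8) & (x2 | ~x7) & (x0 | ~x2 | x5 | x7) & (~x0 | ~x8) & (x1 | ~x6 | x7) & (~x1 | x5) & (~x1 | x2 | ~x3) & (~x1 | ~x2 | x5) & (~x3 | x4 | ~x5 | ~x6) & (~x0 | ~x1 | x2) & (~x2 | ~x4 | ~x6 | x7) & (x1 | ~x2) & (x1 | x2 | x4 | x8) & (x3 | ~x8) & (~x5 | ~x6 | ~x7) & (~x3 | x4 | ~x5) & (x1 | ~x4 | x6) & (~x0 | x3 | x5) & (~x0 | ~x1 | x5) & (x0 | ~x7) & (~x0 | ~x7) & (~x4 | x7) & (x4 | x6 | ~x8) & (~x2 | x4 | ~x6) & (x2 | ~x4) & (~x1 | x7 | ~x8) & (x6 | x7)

x0=F, x1=T, x2=F, x3=F, x4=F, x5=T, x6=T, x7=F, x8=F

Set x0 = False.
  then (x0 | ~x7) forces x7 = False.
  then (~x4 | x7) forces x4 = False.
  then (x6 | x7) forces x6 = True.
  then (x1 | ~x6 | x7) forces x1 = True.
  then (~x1 | x5) forces x5 = True.
  then (~x3 | x4 | ~x5 | ~x6) forces x3 = False.
  then (x3 | ~x8) forces x8 = False.
  then (~x2 | x4 | ~x6) forces x2 = False.
All clauses satisfied.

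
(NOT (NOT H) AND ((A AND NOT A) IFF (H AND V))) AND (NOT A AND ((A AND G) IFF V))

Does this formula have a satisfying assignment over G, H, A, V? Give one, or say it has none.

G = True; H = True; A = False; V = False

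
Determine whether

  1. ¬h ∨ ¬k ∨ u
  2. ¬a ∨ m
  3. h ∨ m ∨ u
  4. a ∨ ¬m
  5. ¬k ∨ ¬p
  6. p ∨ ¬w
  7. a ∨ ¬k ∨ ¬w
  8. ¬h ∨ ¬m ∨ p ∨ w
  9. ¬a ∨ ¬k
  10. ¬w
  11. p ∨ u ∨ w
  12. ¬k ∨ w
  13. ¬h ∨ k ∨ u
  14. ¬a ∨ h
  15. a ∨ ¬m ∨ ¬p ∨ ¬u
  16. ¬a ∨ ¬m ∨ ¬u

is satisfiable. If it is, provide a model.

m = False, h = True, k = False, w = False, p = False, a = False, u = True

Unit clause (¬w) forces w = False.
In (¬k ∨ w) only ¬k is left, so k = False.
Try m = True:
  (a ∨ ¬m) forces a = True.
  (¬a ∨ h) forces h = True.
  (¬h ∨ ¬m ∨ p ∨ w) forces p = True.
  (¬h ∨ k ∨ u) forces u = True.
  clause (¬a ∨ ¬m ∨ ¬u) is falsified — backtrack.
So m = False.
  then (¬a ∨ m) forces a = False.
Set h = True.
  then (¬h ∨ k ∨ u) forces u = True.
Set p = False.
All clauses satisfied.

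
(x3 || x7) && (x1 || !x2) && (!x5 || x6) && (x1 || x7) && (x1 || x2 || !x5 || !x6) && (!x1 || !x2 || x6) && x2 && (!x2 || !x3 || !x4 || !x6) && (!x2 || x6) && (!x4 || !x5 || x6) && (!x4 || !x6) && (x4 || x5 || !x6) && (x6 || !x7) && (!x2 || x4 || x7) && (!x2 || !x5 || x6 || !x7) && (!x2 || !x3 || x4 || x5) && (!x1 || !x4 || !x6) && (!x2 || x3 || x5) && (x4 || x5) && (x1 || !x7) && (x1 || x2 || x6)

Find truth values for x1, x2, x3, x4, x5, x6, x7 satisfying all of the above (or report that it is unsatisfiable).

x1 = True; x2 = True; x3 = False; x4 = False; x5 = True; x6 = True; x7 = True

Unit clause (x2) forces x2 = True.
In (!x2 || x6) only x6 is left, so x6 = True.
In (!x4 || !x6) only !x4 is left, so x4 = False.
In (x4 || x5 || !x6) only x5 is left, so x5 = True.
In (!x2 || x4 || x7) only x7 is left, so x7 = True.
In (x1 || !x7) only x1 is left, so x1 = True.
Set x3 = False.
All clauses satisfied.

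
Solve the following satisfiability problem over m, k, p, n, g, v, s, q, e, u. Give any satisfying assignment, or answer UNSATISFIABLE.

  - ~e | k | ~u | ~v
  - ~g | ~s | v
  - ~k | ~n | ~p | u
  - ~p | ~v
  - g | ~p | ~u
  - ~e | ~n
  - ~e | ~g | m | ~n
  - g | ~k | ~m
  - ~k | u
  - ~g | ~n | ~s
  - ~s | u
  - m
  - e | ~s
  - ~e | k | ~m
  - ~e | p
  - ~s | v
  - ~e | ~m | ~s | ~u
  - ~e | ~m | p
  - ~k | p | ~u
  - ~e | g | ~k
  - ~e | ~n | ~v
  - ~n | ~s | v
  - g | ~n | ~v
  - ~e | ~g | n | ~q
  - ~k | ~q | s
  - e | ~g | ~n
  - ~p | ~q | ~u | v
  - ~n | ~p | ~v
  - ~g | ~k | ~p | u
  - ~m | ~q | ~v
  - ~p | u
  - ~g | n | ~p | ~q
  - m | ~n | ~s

Unit clause (m) forces m = True.
Set k = False.
  then (~e | k | ~m) forces e = False.
  then (e | ~s) forces s = False.
Set p = False.
Set n = True.
  then (e | ~g | ~n) forces g = False.
  then (g | ~n | ~v) forces v = False.
Set q = False.
Set u = False.
All clauses satisfied.

m = True, k = False, p = False, n = True, g = False, v = False, s = False, q = False, e = False, u = False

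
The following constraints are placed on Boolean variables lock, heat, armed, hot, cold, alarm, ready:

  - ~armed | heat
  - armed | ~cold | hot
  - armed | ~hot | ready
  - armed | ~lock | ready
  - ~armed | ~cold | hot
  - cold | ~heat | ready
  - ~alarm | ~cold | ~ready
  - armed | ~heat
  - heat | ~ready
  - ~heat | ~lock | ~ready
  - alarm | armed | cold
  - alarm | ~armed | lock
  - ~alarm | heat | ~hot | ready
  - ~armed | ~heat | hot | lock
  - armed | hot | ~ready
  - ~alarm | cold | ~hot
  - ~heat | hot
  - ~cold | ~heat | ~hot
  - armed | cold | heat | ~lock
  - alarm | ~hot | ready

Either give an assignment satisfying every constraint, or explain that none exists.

Set lock = False.
Set heat = False.
  then (~armed | heat) forces armed = False.
  then (heat | ~ready) forces ready = False.
  then (armed | ~hot | ready) forces hot = False.
  then (armed | ~cold | hot) forces cold = False.
  then (alarm | armed | cold) forces alarm = True.
All clauses satisfied.

lock: False, heat: False, armed: False, hot: False, cold: False, alarm: True, ready: False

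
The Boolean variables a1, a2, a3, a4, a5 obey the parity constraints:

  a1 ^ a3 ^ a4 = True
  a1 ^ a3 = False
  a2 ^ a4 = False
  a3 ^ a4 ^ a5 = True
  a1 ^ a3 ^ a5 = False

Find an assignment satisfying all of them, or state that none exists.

a1=F; a2=T; a3=F; a4=T; a5=F

a1 ^ a3 ^ a4 = F ^ F ^ T = True ✓
a1 ^ a3 = F ^ F = False ✓
a2 ^ a4 = T ^ T = False ✓
a3 ^ a4 ^ a5 = F ^ T ^ F = True ✓
a1 ^ a3 ^ a5 = F ^ F ^ F = False ✓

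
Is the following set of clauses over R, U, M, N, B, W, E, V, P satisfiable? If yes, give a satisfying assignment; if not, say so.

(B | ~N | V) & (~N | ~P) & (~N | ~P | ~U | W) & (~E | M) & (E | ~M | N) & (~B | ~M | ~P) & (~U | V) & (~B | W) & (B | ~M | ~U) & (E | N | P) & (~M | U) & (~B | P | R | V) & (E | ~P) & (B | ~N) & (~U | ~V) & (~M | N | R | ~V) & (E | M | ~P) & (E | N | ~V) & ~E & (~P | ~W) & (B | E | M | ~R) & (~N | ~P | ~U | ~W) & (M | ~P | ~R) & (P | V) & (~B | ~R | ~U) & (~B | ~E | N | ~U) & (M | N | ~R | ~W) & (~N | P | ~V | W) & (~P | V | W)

Unit clause (~E) forces E = False.
In (E | ~P) only ~P is left, so P = False.
In (P | V) only V is left, so V = True.
In (E | N | P) only N is left, so N = True.
In (B | ~N) only B is left, so B = True.
In (~U | ~V) only ~U is left, so U = False.
In (~N | P | ~V | W) only W is left, so W = True.
In (~M | U) only ~M is left, so M = False.
Set R = True.
All clauses satisfied.

R: True, U: False, M: False, N: True, B: True, W: True, E: False, V: True, P: False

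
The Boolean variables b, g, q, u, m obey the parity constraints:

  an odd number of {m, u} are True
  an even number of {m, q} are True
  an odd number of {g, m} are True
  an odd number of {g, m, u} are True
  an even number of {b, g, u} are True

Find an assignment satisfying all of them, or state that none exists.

b = False; g = False; q = True; u = False; m = True

{m, u}: 1 true → odd ✓
{m, q}: 2 true → even ✓
{g, m}: 1 true → odd ✓
{g, m, u}: 1 true → odd ✓
{b, g, u}: 0 true → even ✓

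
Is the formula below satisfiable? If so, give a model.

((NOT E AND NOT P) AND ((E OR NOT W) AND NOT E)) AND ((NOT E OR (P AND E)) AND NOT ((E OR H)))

E = False; H = False; P = False; W = False

  (NOT E AND NOT P) AND ((E OR NOT W) AND NOT E) = True
    NOT E AND NOT P = True
      NOT E = True
      NOT P = True
    (E OR NOT W) AND NOT E = True
      E OR NOT W = True
        NOT W = True
      NOT E = True
  (NOT E OR (P AND E)) AND NOT ((E OR H)) = True
    NOT E OR (P AND E) = True
      NOT E = True
      P AND E = False
    NOT ((E OR H)) = True
      E OR H = False
Both conjuncts True, so the formula holds.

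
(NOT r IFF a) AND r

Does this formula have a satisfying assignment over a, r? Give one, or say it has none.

a = False, r = True

  NOT r IFF a = True
    NOT r = False
Both conjuncts True, so the formula holds.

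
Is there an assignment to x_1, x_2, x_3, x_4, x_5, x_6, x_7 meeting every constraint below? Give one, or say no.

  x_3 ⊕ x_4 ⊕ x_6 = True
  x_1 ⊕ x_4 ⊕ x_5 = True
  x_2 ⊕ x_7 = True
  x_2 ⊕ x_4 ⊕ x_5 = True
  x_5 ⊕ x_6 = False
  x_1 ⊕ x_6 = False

x_1 = False; x_2 = False; x_3 = False; x_4 = True; x_5 = False; x_6 = False; x_7 = True

x_3 ⊕ x_4 ⊕ x_6 = F ⊕ T ⊕ F = True ✓
x_1 ⊕ x_4 ⊕ x_5 = F ⊕ T ⊕ F = True ✓
x_2 ⊕ x_7 = F ⊕ T = True ✓
x_2 ⊕ x_4 ⊕ x_5 = F ⊕ T ⊕ F = True ✓
x_5 ⊕ x_6 = F ⊕ F = False ✓
x_1 ⊕ x_6 = F ⊕ F = False ✓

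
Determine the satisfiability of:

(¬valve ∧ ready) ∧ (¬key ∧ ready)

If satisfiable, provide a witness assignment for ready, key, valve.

ready = True, key = False, valve = False

  ¬valve ∧ ready = True
    ¬valve = True
  ¬key ∧ ready = True
    ¬key = True
Both conjuncts True, so the formula holds.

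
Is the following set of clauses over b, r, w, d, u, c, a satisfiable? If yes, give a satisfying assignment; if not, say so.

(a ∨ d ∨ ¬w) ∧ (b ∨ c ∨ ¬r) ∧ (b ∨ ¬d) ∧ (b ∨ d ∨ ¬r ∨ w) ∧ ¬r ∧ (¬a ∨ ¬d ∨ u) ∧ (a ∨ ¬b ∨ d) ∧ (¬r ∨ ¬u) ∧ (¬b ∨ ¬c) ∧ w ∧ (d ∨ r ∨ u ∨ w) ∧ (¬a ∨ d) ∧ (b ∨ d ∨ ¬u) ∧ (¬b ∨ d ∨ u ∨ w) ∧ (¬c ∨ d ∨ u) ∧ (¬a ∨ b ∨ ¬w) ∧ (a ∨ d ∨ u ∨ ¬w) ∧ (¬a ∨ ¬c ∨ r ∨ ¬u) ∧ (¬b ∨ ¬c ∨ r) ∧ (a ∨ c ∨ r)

b=T; r=F; w=T; d=T; u=T; c=F; a=T

Unit clause (¬r) forces r = False.
Unit clause (w) forces w = True.
Set b = True.
  then (¬b ∨ ¬c) forces c = False.
  then (a ∨ c ∨ r) forces a = True.
  then (¬a ∨ d) forces d = True.
  then (¬a ∨ ¬d ∨ u) forces u = True.
All clauses satisfied.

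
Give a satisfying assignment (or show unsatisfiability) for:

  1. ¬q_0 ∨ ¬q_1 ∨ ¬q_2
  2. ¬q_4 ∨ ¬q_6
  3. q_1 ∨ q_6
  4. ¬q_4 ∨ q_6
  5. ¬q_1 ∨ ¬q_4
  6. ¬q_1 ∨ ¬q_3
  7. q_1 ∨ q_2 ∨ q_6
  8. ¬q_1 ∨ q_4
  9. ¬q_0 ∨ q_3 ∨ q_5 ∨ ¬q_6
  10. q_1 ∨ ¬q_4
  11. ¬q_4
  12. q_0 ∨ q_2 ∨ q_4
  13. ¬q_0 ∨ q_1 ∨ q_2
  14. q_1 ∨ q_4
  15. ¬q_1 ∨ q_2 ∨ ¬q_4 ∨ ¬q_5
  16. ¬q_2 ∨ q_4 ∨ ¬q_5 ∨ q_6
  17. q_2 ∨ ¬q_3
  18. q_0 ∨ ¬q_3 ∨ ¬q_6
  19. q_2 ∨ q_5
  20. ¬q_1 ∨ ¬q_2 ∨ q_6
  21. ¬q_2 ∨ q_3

Case q_4 = True:
  Clause (¬q_4) is falsified — contradiction.
Case q_4 = False:
  (¬q_1 ∨ q_4) forces q_1 = False.
  Clause (q_1 ∨ q_4) is falsified — contradiction.
Both cases fail, so the formula is unsatisfiable.

No satisfying assignment exists.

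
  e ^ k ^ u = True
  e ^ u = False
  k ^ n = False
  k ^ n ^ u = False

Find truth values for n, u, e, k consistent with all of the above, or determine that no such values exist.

n = True; u = False; e = False; k = True

e ^ k ^ u = F ^ T ^ F = True ✓
e ^ u = F ^ F = False ✓
k ^ n = T ^ T = False ✓
k ^ n ^ u = T ^ T ^ F = False ✓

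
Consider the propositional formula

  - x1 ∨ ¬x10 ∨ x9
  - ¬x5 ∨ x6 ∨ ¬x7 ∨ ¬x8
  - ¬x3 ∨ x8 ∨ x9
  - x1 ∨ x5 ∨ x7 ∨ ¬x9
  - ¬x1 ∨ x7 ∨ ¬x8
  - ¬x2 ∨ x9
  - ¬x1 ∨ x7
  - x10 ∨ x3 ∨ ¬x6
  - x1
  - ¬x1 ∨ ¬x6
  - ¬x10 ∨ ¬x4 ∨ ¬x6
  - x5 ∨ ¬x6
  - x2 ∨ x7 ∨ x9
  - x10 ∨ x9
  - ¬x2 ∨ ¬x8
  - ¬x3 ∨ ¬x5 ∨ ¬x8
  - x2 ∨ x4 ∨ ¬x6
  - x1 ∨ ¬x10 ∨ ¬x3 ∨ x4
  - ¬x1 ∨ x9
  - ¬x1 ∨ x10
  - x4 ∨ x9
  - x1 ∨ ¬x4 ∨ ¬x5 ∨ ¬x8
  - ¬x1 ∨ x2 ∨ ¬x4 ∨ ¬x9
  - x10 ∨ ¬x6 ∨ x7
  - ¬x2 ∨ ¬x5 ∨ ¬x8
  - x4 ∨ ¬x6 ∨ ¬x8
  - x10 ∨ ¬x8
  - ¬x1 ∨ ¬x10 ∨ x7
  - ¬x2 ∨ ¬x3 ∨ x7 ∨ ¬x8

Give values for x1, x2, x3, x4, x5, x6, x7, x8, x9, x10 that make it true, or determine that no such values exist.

x1 = True; x2 = False; x3 = True; x4 = False; x5 = True; x6 = False; x7 = True; x8 = False; x9 = True; x10 = True

Unit clause (x1) forces x1 = True.
In (¬x1 ∨ ¬x6) only ¬x6 is left, so x6 = False.
In (¬x1 ∨ x9) only x9 is left, so x9 = True.
In (¬x1 ∨ x10) only x10 is left, so x10 = True.
In (¬x1 ∨ ¬x10 ∨ x7) only x7 is left, so x7 = True.
Set x2 = False.
  then (¬x1 ∨ x2 ∨ ¬x4 ∨ ¬x9) forces x4 = False.
Set x3 = True.
Set x5 = True.
  then (¬x5 ∨ x6 ∨ ¬x7 ∨ ¬x8) forces x8 = False.
All clauses satisfied.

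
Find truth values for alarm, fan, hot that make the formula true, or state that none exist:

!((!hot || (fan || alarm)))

alarm = False, fan = False, hot = True

  !((!hot || (fan || alarm))) = True
    !hot || (fan || alarm) = False
      !hot = False
      fan || alarm = False
The formula evaluates to True.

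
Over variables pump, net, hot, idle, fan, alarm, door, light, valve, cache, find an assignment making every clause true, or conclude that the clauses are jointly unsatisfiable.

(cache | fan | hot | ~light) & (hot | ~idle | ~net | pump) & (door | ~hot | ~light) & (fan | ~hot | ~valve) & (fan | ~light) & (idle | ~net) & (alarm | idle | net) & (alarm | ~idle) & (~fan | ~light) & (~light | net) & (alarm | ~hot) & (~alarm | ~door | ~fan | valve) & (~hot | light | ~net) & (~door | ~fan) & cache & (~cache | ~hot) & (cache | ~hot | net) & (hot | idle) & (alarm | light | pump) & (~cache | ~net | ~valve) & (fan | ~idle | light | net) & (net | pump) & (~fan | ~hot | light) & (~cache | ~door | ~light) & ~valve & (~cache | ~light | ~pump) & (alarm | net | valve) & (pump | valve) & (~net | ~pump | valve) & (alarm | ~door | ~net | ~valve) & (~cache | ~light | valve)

Unit clause (cache) forces cache = True.
In (~cache | ~hot) only ~hot is left, so hot = False.
In (hot | idle) only idle is left, so idle = True.
Unit clause (~valve) forces valve = False.
In (pump | valve) only pump is left, so pump = True.
In (~net | ~pump | valve) only ~net is left, so net = False.
In (~cache | ~light | valve) only ~light is left, so light = False.
In (alarm | ~idle) only alarm is left, so alarm = True.
In (fan | ~idle | light | net) only fan is left, so fan = True.
In (~alarm | ~door | ~fan | valve) only ~door is left, so door = False.
All clauses satisfied.

pump=T, net=F, hot=F, idle=T, fan=T, alarm=T, door=F, light=F, valve=F, cache=T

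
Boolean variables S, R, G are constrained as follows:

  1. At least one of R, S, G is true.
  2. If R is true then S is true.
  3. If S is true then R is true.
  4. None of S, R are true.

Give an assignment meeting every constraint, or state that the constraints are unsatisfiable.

S = False; R = False; G = True

  (1) {R, S, G}: 1 true — at least one ✓
  (2) R=F ⇒ S: vacuous ✓
  (3) S=F ⇒ R: vacuous ✓
  (4) {S, R}: 0 true — none ✓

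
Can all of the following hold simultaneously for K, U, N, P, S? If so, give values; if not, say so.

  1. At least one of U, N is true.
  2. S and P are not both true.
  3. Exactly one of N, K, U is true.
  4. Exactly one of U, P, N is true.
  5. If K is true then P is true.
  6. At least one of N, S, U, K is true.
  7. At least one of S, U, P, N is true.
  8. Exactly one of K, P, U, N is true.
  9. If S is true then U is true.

K = False; U = True; N = False; P = False; S = False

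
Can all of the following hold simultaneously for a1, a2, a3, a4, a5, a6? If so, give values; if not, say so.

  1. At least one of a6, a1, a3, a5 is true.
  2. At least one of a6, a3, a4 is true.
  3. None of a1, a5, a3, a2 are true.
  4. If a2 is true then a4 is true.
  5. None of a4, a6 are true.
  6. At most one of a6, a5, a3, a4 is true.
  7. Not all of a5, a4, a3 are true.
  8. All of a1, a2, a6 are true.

Unsatisfiable

Case a1 = True:
  Constraint (3) is violated (a1=T) — contradiction.
Case a1 = False:
  Constraint (8) is violated (a1=F) — contradiction.
Both cases fail — unsatisfiable.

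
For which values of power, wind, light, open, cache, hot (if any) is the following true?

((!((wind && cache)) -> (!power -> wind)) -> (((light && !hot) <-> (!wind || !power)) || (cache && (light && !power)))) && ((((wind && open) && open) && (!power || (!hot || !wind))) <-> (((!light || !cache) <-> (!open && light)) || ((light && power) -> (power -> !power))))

power=T, wind=T, light=F, open=T, cache=T, hot=F

  (!((wind && cache)) -> (!power -> wind)) -> (((light && !hot) <-> (!wind || !power)) || (cache && (light && !power))) = True
    !((wind && cache)) -> (!power -> wind) = True
      !((wind && cache)) = False
        wind && cache = True
      !power -> wind = True
        !power = False
    ((light && !hot) <-> (!wind || !power)) || (cache && (light && !power)) = True
      (light && !hot) <-> (!wind || !power) = True
        light && !hot = False
          !hot = True
        !wind || !power = False
          !wind = False
          !power = False
      cache && (light && !power) = False
        light && !power = False
          !power = False
  (((wind && open) && open) && (!power || (!hot || !wind))) <-> (((!light || !cache) <-> (!open && light)) || ((light && power) -> (power -> !power))) = True
    ((wind && open) && open) && (!power || (!hot || !wind)) = True
      (wind && open) && open = True
        wind && open = True
      !power || (!hot || !wind) = True
        !power = False
        !hot || !wind = True
          !hot = True
          !wind = False
    ((!light || !cache) <-> (!open && light)) || ((light && power) -> (power -> !power)) = True
      (!light || !cache) <-> (!open && light) = False
        !light || !cache = True
          !light = True
          !cache = False
        !open && light = False
          !open = False
      (light && power) -> (power -> !power) = True
        light && power = False
        power -> !power = False
          !power = False
Both conjuncts True, so the formula holds.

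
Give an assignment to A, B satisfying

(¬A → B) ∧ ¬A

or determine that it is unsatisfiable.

A = False, B = True

  ¬A → B = True
    ¬A = True
  ¬A = True
Both conjuncts True, so the formula holds.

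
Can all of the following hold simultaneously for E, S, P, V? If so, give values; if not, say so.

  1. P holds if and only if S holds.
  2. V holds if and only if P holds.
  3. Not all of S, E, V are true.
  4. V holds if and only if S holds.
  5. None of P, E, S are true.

E=F; S=F; P=F; V=F

  (1) P=F, S=F — same ✓
  (2) V=F, P=F — same ✓
  (3) {S, E, V}: 0/3 true — not all ✓
  (4) V=F, S=F — same ✓
  (5) {P, E, S}: 0 true — none ✓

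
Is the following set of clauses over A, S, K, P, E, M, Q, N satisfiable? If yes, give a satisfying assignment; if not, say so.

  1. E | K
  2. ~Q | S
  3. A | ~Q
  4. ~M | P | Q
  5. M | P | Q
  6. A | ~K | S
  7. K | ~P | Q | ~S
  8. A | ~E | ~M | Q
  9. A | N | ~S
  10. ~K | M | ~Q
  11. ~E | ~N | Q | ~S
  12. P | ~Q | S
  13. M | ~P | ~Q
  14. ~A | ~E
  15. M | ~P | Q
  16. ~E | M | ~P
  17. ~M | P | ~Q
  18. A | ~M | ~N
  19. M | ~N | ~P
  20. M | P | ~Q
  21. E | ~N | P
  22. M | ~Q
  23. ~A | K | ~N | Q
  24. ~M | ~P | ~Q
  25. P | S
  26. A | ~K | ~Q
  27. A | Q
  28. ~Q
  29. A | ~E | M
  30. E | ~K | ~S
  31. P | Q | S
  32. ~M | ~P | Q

Case M = True:
  (~Q) forces Q = False.
  (~M | P | Q) forces P = True.
  Clause (~M | ~P | Q) is falsified — contradiction.
Case M = False:
  (M | ~Q) forces Q = False.
  (M | P | Q) forces P = True.
  Clause (M | ~P | Q) is falsified — contradiction.
Both cases fail, so the formula is unsatisfiable.

No satisfying assignment exists.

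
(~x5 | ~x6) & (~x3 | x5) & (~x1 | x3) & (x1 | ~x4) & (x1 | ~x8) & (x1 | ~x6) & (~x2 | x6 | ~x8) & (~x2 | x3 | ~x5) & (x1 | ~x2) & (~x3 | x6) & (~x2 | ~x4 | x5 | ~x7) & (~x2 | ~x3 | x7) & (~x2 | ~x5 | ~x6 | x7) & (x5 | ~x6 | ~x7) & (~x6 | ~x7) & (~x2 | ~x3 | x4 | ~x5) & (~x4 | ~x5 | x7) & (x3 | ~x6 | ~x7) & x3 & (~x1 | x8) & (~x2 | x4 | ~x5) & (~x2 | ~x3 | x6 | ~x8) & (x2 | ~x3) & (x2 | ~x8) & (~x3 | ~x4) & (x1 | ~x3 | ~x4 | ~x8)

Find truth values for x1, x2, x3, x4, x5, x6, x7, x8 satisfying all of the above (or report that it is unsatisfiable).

The formula is unsatisfiable.

Case x3 = True:
  (~x3 | x5) forces x5 = True.
  (~x5 | ~x6) forces x6 = False.
  Clause (~x3 | x6) is falsified — contradiction.
Case x3 = False:
  Clause (x3) is falsified — contradiction.
Both cases fail, so the formula is unsatisfiable.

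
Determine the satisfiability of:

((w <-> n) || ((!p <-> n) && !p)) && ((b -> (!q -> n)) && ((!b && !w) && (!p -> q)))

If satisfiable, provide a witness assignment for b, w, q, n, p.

b = False, w = False, q = True, n = False, p = False

  (w <-> n) || ((!p <-> n) && !p) = True
    w <-> n = True
    (!p <-> n) && !p = False
      !p <-> n = False
        !p = True
      !p = True
  (b -> (!q -> n)) && ((!b && !w) && (!p -> q)) = True
    b -> (!q -> n) = True
      !q -> n = True
        !q = False
    (!b && !w) && (!p -> q) = True
      !b && !w = True
        !b = True
        !w = True
      !p -> q = True
        !p = True
Both conjuncts True, so the formula holds.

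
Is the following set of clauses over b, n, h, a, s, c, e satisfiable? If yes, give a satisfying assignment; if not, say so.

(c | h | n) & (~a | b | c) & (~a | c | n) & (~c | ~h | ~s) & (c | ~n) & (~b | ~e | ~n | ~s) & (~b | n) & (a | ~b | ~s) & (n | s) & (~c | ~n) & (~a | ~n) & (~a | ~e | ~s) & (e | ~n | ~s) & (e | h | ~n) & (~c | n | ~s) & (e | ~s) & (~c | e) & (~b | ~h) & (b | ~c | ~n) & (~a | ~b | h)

b = False, n = False, h = True, a = False, s = True, c = False, e = True

Try b = True:
  (~b | n) forces n = True.
  (c | ~n) forces c = True.
  clause (~c | ~n) is falsified — backtrack.
So b = False.
Set n = False.
  then (n | s) forces s = True.
  then (~c | n | ~s) forces c = False.
  then (e | ~s) forces e = True.
  then (c | h | n) forces h = True.
  then (~a | b | c) forces a = False.
All clauses satisfied.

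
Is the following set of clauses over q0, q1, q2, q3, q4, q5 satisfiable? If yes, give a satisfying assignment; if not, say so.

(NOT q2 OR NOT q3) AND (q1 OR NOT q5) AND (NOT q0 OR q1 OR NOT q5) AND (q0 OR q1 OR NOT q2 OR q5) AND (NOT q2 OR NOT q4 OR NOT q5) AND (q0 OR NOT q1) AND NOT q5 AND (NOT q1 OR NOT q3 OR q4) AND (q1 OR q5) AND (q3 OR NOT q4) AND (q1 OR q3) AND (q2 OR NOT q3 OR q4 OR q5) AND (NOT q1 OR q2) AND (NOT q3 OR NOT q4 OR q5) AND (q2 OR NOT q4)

Unit clause (NOT q5) forces q5 = False.
In (q1 OR q5) only q1 is left, so q1 = True.
In (NOT q1 OR q2) only q2 is left, so q2 = True.
In (NOT q2 OR NOT q3) only NOT q3 is left, so q3 = False.
In (q0 OR NOT q1) only q0 is left, so q0 = True.
In (q3 OR NOT q4) only NOT q4 is left, so q4 = False.
All clauses satisfied.

q0 = True, q1 = True, q2 = True, q3 = False, q4 = False, q5 = False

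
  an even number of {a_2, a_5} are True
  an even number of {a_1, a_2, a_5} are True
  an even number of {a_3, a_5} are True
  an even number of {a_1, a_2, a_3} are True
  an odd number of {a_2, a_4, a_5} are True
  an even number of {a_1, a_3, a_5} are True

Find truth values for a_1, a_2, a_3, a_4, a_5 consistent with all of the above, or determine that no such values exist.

a_1 = False, a_2 = False, a_3 = False, a_4 = True, a_5 = False

{a_2, a_5}: 0 true → even ✓
{a_1, a_2, a_5}: 0 true → even ✓
{a_3, a_5}: 0 true → even ✓
{a_1, a_2, a_3}: 0 true → even ✓
{a_2, a_4, a_5}: 1 true → odd ✓
{a_1, a_3, a_5}: 0 true → even ✓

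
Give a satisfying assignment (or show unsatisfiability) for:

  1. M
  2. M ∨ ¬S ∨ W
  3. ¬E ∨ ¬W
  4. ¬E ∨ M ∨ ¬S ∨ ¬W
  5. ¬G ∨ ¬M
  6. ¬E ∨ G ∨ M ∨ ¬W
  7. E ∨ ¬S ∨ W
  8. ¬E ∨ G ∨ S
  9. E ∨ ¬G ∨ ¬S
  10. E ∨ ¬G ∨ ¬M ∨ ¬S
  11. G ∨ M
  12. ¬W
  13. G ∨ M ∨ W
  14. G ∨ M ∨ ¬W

W = False; S = False; E = False; G = False; M = True

Unit clause (M) forces M = True.
In (¬G ∨ ¬M) only ¬G is left, so G = False.
Unit clause (¬W) forces W = False.
Set S = False.
  then (¬E ∨ G ∨ S) forces E = False.
All clauses satisfied.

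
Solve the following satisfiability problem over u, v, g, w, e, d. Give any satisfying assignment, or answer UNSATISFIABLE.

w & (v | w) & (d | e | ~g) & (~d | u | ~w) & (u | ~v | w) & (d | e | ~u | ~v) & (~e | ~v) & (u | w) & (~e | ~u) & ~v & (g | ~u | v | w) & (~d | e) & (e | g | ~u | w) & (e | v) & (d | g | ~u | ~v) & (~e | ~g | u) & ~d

Unit clause (w) forces w = True.
Unit clause (~v) forces v = False.
In (e | v) only e is left, so e = True.
Unit clause (~d) forces d = False.
In (~e | ~u) only ~u is left, so u = False.
In (~e | ~g | u) only ~g is left, so g = False.
All clauses satisfied.

u=F, v=F, g=F, w=T, e=T, d=F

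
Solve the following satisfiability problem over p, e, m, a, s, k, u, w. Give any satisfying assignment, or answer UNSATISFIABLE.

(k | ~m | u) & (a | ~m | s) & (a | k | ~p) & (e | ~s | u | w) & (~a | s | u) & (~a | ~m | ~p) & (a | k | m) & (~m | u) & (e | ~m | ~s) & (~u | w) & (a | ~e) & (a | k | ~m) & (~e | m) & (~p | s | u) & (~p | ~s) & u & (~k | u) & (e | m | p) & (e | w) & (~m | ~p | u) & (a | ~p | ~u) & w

p = False; e = True; m = True; a = True; s = False; k = False; u = True; w = True

Unit clause (u) forces u = True.
Unit clause (w) forces w = True.
Set p = False.
Set e = True.
  then (a | ~e) forces a = True.
  then (~e | m) forces m = True.
Set s = False.
Set k = False.
All clauses satisfied.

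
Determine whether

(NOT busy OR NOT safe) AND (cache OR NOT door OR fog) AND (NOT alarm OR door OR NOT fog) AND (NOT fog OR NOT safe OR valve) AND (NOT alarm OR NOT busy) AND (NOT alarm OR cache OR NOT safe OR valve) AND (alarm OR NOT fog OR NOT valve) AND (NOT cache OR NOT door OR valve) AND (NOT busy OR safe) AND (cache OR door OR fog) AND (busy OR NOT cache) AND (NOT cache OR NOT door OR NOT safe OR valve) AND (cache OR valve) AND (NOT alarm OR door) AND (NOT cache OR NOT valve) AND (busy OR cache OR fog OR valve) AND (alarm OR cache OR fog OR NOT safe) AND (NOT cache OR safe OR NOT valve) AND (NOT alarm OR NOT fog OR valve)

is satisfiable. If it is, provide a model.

Set alarm = True.
  then (NOT alarm OR NOT busy) forces busy = False.
  then (busy OR NOT cache) forces cache = False.
  then (cache OR valve) forces valve = True.
  then (NOT alarm OR door) forces door = True.
  then (cache OR NOT door OR fog) forces fog = True.
Set safe = True.
All clauses satisfied.

alarm: True, busy: False, cache: False, valve: True, door: True, fog: True, safe: True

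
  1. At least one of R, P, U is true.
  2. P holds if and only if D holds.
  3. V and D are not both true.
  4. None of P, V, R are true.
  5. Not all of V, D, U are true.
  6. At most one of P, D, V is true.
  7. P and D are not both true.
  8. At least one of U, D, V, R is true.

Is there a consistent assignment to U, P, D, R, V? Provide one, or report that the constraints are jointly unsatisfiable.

U = True, P = False, D = False, R = False, V = False

  (1) {R, P, U}: 1 true — at least one ✓
  (2) P=F, D=F — same ✓
  (3) V=F, D=F — not both ✓
  (4) {P, V, R}: 0 true — none ✓
  (5) {V, D, U}: 1/3 true — not all ✓
  (6) {P, D, V}: 0 true — at most one ✓
  (7) P=F, D=F — not both ✓
  (8) {U, D, V, R}: 1 true — at least one ✓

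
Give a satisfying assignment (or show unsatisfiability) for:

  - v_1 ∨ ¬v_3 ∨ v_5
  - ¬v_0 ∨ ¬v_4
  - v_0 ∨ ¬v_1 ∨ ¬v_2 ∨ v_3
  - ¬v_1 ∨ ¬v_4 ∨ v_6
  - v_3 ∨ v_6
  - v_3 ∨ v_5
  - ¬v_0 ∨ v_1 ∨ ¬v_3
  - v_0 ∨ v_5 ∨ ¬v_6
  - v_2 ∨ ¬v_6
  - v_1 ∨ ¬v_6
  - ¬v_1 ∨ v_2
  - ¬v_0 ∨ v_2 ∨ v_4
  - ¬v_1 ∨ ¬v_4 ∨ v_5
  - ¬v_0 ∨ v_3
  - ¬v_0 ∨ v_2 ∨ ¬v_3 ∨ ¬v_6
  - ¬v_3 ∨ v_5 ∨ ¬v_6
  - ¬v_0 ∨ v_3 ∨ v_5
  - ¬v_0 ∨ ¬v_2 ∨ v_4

Set v_0 = False.
Set v_1 = False.
  then (v_1 ∨ ¬v_6) forces v_6 = False.
  then (v_3 ∨ v_6) forces v_3 = True.
  then (v_1 ∨ ¬v_3 ∨ v_5) forces v_5 = True.
Set v_2 = False.
Set v_4 = True.
All clauses satisfied.

v_0 = False, v_1 = False, v_2 = False, v_3 = True, v_4 = True, v_5 = True, v_6 = False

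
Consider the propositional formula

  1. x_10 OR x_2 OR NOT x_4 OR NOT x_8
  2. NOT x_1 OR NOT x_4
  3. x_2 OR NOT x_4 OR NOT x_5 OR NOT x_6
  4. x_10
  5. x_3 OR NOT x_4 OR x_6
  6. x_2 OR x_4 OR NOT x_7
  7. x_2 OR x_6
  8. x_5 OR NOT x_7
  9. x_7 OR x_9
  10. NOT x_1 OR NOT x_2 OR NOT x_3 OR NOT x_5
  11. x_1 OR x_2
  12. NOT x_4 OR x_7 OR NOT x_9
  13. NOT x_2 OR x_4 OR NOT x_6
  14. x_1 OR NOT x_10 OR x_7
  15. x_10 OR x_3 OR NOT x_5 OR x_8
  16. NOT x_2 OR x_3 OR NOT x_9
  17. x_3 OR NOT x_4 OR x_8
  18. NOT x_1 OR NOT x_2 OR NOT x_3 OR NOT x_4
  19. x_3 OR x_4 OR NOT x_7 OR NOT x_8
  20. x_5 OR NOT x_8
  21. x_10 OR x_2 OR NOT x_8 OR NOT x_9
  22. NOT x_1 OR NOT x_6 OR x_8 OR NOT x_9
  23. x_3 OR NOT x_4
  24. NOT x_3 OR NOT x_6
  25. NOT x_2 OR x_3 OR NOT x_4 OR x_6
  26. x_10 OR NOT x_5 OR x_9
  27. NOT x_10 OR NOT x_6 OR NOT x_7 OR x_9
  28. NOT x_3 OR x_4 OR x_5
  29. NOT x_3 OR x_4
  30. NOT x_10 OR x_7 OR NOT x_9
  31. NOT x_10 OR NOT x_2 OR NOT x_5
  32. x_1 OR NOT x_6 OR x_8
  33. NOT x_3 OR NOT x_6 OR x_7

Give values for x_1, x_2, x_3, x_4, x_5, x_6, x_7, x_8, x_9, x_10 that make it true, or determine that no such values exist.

The formula is unsatisfiable.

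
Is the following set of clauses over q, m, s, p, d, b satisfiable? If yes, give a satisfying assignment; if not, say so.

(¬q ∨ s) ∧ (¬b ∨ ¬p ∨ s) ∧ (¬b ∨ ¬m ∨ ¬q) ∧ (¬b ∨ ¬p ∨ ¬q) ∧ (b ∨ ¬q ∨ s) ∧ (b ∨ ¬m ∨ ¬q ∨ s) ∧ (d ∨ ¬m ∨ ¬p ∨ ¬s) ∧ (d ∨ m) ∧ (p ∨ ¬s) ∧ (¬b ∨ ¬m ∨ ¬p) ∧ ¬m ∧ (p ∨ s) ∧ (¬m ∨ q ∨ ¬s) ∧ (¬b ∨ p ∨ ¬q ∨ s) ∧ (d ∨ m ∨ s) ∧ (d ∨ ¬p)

Unit clause (¬m) forces m = False.
In (d ∨ m) only d is left, so d = True.
Set q = True.
  then (¬q ∨ s) forces s = True.
  then (p ∨ ¬s) forces p = True.
  then (¬b ∨ ¬p ∨ ¬q) forces b = False.
All clauses satisfied.

q=T, m=F, s=T, p=T, d=T, b=F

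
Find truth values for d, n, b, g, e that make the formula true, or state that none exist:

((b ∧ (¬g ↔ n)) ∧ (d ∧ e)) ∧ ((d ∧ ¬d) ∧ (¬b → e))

UNSATISFIABLE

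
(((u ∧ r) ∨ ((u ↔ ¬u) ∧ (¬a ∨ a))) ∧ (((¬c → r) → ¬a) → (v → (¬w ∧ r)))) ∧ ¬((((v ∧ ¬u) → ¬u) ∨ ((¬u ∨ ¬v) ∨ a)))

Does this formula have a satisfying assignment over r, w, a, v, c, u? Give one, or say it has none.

The conjunct ¬((((v ∧ ¬u) → ¬u) ∨ ((¬u ∨ ¬v) ∨ a))) is unsatisfiable on its own:
  a=F, v=F, u=F: evaluates to False.
  a=F, v=F, u=T: evaluates to False.
  a=F, v=T, u=F: evaluates to False.
  a=F, v=T, u=T: evaluates to False.
  a=T, v=F, u=F: evaluates to False.
  a=T, v=F, u=T: evaluates to False.
  a=T, v=T, u=F: evaluates to False.
  a=T, v=T, u=T: evaluates to False.
So the whole conjunction is unsatisfiable.

The formula is unsatisfiable.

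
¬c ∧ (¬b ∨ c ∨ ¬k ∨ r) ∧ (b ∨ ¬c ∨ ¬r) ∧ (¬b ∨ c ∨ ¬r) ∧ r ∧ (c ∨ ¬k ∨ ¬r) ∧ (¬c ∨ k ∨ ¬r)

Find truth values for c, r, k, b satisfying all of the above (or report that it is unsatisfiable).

Unit clause (¬c) forces c = False.
Unit clause (r) forces r = True.
In (c ∨ ¬k ∨ ¬r) only ¬k is left, so k = False.
In (¬b ∨ c ∨ ¬r) only ¬b is left, so b = False.
Check each clause:
  (¬c): ¬c holds.
  (¬b ∨ c ∨ ¬k ∨ r): ¬b holds.
  (b ∨ ¬c ∨ ¬r): ¬c holds.
  (¬b ∨ c ∨ ¬r): ¬b holds.
  (r): r holds.
  (c ∨ ¬k ∨ ¬r): ¬k holds.
  (¬c ∨ k ∨ ¬r): ¬c holds.
All clauses satisfied.

c=F, r=T, k=F, b=F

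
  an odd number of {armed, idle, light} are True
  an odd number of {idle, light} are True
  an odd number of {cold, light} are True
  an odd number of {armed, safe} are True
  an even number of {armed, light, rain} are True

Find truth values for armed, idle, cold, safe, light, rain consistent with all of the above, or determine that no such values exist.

armed = False; idle = True; cold = True; safe = True; light = False; rain = False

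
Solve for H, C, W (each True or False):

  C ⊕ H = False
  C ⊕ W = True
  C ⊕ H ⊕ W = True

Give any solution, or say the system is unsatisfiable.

H = False, C = False, W = True

C ⊕ H = F ⊕ F = False ✓
C ⊕ W = F ⊕ T = True ✓
C ⊕ H ⊕ W = F ⊕ F ⊕ T = True ✓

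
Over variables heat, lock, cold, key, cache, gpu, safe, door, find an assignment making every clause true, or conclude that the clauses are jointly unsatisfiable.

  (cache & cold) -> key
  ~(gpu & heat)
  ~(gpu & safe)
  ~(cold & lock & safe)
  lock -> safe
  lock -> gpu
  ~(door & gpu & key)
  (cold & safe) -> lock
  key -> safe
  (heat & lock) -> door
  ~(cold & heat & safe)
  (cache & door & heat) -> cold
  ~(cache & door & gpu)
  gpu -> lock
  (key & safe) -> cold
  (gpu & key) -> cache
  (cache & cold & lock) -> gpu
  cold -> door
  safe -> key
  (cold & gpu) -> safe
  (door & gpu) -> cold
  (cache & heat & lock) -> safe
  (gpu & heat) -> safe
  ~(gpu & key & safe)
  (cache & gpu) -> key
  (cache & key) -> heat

heat = True, lock = False, cold = False, key = False, cache = False, gpu = False, safe = False, door = True

Set heat = True.
  then (~gpu | ~heat) forces gpu = False.
  then (gpu | ~lock) forces lock = False.
Set cold = False.
Try key = True:
  (cold | ~key | ~safe) forces safe = False.
  clause (~key | safe) is falsified — backtrack.
So key = False.
  then (key | ~safe) forces safe = False.
Set cache = False.
Set door = True.
All clauses satisfied.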